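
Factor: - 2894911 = - 2894911^1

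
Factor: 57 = 3^1*19^1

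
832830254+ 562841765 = 1395672019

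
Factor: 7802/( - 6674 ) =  - 71^( - 1 )*83^1 = -83/71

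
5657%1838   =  143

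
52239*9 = 470151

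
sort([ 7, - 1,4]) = [ - 1 , 4 , 7 ]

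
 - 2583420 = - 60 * 43057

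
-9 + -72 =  - 81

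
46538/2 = 23269=23269.00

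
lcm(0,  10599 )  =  0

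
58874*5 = 294370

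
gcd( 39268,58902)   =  19634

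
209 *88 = 18392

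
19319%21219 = 19319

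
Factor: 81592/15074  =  2^2*7^1*31^1*47^1 * 7537^( - 1) = 40796/7537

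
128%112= 16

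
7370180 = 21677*340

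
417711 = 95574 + 322137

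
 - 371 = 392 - 763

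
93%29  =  6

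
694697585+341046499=1035744084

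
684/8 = 85 + 1/2 = 85.50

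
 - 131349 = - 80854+-50495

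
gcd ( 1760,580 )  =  20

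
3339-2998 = 341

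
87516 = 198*442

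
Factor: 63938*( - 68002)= - 2^2*7^1 * 11^2*281^1*4567^1= -4347911876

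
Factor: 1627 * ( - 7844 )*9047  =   - 115459514836  =  - 2^2*37^1*53^1 * 83^1*109^1*1627^1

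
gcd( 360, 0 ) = 360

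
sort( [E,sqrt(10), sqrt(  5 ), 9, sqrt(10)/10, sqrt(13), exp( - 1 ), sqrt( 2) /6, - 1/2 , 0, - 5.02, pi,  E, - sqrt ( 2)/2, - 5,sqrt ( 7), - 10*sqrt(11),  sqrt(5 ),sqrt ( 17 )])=[ - 10 * sqrt ( 11), - 5.02, - 5, - sqrt ( 2)/2 , - 1/2,0,sqrt( 2 )/6,  sqrt (10)/10,exp( - 1), sqrt(5), sqrt ( 5), sqrt( 7 ), E , E, pi, sqrt(10), sqrt( 13), sqrt( 17), 9]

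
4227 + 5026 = 9253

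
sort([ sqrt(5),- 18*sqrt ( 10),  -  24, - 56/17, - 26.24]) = [ - 18*sqrt(10 ), -26.24,- 24, - 56/17,sqrt ( 5) ] 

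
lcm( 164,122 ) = 10004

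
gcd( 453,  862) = 1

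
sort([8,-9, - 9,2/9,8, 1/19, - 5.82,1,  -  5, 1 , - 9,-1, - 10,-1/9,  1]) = [ -10, - 9,-9,-9, - 5.82, - 5, - 1,  -  1/9 , 1/19,2/9,1, 1,1,8, 8 ]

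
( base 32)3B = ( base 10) 107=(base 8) 153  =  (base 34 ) 35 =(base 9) 128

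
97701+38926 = 136627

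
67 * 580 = 38860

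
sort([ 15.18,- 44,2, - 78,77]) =[ - 78, - 44,2,15.18, 77]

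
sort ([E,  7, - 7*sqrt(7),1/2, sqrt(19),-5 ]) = [-7*sqrt(7 ),-5 , 1/2,E , sqrt (19 ) , 7 ] 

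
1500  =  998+502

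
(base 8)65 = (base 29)1o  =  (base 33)1k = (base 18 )2H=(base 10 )53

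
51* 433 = 22083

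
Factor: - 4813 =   -  4813^1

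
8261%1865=801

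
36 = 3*12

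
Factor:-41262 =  - 2^1 *3^1*13^1*23^2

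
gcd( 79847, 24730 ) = 1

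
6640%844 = 732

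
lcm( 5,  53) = 265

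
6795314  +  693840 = 7489154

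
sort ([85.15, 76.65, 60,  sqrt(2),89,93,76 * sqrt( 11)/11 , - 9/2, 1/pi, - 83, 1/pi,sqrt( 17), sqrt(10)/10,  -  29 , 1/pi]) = [ - 83, - 29, - 9/2,sqrt(10 ) /10, 1/pi, 1/pi , 1/pi,sqrt ( 2),  sqrt( 17 ), 76*sqrt (11 ) /11, 60,76.65, 85.15,89,93]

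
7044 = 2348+4696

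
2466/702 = 137/39 = 3.51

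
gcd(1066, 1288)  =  2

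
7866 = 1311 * 6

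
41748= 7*5964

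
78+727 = 805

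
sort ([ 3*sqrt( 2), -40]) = [  -  40, 3*sqrt ( 2 ) ]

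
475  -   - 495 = 970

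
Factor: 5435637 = 3^1*367^1*4937^1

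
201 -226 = -25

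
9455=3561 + 5894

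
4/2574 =2/1287 = 0.00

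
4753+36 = 4789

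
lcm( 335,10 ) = 670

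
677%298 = 81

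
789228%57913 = 36359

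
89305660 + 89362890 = 178668550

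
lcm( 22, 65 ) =1430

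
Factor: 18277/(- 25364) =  - 49/68 = - 2^( - 2) * 7^2*17^( - 1)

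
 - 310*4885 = -1514350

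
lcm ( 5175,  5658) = 424350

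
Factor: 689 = 13^1*53^1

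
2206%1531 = 675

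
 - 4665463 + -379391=-5044854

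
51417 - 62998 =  - 11581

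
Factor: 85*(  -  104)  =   - 2^3*5^1*13^1 * 17^1 = - 8840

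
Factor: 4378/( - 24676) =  - 2^(-1)*11^1 * 31^( - 1 )  =  -  11/62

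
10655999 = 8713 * 1223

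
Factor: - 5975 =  - 5^2*239^1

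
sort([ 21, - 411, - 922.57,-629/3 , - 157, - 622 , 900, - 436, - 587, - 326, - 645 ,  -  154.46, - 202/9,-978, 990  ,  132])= [ - 978,  -  922.57 ,-645,-622 , - 587,-436, - 411, - 326 ,-629/3, - 157,-154.46,  -  202/9, 21 , 132,900, 990] 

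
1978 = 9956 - 7978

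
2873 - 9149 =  - 6276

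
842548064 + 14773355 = 857321419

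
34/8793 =34/8793= 0.00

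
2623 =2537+86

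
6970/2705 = 1394/541 = 2.58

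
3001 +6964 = 9965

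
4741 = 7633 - 2892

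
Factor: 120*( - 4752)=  - 2^7*3^4*5^1 * 11^1 = - 570240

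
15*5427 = 81405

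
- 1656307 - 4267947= - 5924254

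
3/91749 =1/30583 = 0.00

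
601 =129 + 472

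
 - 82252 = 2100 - 84352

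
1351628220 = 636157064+715471156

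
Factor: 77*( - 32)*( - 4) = 2^7*7^1*11^1 =9856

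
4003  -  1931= 2072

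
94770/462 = 15795/77 = 205.13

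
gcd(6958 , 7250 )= 2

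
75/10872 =25/3624 = 0.01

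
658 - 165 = 493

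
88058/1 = 88058 = 88058.00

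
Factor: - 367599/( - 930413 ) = 3^1*11^( - 1)*41^( - 1 )*2063^( - 1) * 122533^1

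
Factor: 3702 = 2^1 * 3^1 * 617^1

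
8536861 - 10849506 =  - 2312645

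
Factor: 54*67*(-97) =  - 350946 = - 2^1*3^3*67^1*97^1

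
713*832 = 593216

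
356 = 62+294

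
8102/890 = 4051/445 = 9.10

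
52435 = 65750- 13315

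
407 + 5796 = 6203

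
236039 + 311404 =547443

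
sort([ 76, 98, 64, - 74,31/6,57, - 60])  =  [-74,-60 , 31/6,57, 64, 76,98] 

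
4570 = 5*914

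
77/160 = 77/160  =  0.48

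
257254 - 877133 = -619879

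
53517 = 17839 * 3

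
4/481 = 4/481 = 0.01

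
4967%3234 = 1733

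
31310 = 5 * 6262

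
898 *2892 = 2597016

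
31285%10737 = 9811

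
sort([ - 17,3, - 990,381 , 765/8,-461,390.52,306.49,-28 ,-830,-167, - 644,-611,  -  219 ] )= [ - 990,-830,-644, - 611, - 461,-219,-167,  -  28,-17,3 , 765/8 , 306.49, 381, 390.52 ] 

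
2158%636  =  250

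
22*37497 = 824934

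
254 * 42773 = 10864342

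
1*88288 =88288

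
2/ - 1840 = -1/920 = - 0.00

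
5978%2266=1446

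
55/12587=55/12587 = 0.00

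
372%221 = 151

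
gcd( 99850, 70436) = 2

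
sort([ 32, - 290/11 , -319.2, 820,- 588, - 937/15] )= [ - 588, - 319.2, - 937/15, - 290/11, 32,820] 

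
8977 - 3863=5114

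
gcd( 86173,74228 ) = 1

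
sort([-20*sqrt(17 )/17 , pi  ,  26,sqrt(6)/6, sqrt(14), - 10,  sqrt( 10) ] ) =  [-10, - 20*sqrt( 17)/17, sqrt(6)/6,pi, sqrt(  10), sqrt( 14),  26] 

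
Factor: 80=2^4*5^1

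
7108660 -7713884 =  - 605224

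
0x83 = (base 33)3W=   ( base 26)51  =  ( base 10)131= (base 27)4N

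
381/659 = 381/659  =  0.58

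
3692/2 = 1846= 1846.00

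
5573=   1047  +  4526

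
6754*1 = 6754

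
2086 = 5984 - 3898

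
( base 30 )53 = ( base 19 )81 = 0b10011001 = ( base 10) 153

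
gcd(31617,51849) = 9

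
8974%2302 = 2068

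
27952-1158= 26794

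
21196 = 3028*7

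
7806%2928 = 1950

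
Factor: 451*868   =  391468 = 2^2*7^1*11^1 * 31^1*41^1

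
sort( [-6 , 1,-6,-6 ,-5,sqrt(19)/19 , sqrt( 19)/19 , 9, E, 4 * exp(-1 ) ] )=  [ - 6, - 6,-6,-5,sqrt ( 19)/19, sqrt ( 19)/19, 1 , 4*exp( - 1 ) , E, 9 ]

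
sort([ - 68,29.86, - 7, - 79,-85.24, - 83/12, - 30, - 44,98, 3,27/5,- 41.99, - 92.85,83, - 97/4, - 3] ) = [  -  92.85, - 85.24, - 79, - 68, - 44, - 41.99, - 30,-97/4, - 7, - 83/12, - 3,3,27/5, 29.86,83,98]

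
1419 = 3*473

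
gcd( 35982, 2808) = 18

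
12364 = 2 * 6182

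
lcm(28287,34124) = 2149812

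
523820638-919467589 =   -  395646951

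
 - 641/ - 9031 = 641/9031 = 0.07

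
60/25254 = 10/4209 = 0.00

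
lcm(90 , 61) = 5490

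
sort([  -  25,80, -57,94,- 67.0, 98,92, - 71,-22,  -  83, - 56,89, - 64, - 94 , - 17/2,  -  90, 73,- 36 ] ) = [ - 94, - 90, - 83, - 71,-67.0, - 64, - 57, - 56,-36, - 25, -22, - 17/2, 73, 80,89,  92, 94,98]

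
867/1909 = 867/1909 = 0.45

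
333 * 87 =28971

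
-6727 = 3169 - 9896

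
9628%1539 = 394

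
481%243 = 238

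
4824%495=369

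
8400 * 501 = 4208400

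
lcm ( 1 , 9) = 9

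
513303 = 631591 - 118288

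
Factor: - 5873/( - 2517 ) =3^(-1 )*7^1= 7/3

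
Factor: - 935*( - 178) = 166430 = 2^1*5^1*11^1*17^1*89^1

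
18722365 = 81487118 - 62764753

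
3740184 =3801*984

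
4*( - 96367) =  - 385468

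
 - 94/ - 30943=94/30943 = 0.00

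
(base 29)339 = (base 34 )291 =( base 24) 4d3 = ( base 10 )2619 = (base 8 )5073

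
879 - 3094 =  - 2215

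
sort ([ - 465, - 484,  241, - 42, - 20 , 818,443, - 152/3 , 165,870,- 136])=[ - 484, - 465, - 136,-152/3,-42, - 20,165,241 , 443, 818,870]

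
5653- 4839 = 814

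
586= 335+251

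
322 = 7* 46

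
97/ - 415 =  - 97/415 = -0.23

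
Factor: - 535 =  - 5^1 * 107^1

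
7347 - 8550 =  - 1203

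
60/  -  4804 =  - 15/1201 = -0.01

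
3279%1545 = 189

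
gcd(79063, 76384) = 1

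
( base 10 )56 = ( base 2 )111000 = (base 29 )1r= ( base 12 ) 48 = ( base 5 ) 211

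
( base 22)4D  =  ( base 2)1100101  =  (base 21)4h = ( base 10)101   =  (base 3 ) 10202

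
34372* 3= 103116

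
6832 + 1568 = 8400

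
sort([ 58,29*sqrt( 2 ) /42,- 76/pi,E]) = [ - 76/pi,29 * sqrt( 2) /42,E,58 ]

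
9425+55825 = 65250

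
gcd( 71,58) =1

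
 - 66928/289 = -66928/289 = - 231.58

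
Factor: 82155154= 2^1 * 47^1 *873991^1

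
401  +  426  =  827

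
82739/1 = 82739 = 82739.00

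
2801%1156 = 489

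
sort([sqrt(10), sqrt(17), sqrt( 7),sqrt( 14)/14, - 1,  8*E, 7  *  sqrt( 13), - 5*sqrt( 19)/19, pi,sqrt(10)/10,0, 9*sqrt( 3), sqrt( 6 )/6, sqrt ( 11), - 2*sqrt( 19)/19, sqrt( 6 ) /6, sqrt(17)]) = [- 5*sqrt( 19 ) /19 , - 1, - 2*sqrt(19)/19,  0,sqrt( 14)/14, sqrt( 10 )/10, sqrt( 6)/6,sqrt( 6)/6, sqrt (7),pi, sqrt( 10),sqrt( 11), sqrt( 17),sqrt(17), 9 * sqrt(3 ), 8*E,7*sqrt( 13) ]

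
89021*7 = 623147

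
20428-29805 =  - 9377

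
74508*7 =521556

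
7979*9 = 71811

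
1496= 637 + 859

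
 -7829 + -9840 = -17669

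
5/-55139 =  - 1 + 55134/55139   =  -0.00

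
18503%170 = 143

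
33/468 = 11/156 = 0.07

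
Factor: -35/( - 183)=3^( - 1)*5^1*7^1*61^( - 1)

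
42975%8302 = 1465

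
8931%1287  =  1209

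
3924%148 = 76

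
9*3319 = 29871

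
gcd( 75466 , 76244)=778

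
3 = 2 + 1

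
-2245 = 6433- 8678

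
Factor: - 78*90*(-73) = 2^2*3^3 * 5^1 * 13^1*73^1 = 512460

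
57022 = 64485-7463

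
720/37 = 720/37 = 19.46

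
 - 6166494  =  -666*9259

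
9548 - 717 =8831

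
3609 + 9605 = 13214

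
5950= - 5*(-1190 ) 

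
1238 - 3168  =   - 1930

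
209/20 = 10 + 9/20= 10.45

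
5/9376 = 5/9376 = 0.00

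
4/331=4/331 =0.01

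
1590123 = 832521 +757602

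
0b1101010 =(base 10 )106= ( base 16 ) 6A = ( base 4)1222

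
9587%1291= 550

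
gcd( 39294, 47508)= 222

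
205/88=2 + 29/88 = 2.33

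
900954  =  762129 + 138825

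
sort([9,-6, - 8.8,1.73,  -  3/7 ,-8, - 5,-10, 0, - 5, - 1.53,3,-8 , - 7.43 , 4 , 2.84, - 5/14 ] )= [ - 10, - 8.8, - 8,-8, - 7.43, - 6, - 5,-5, - 1.53 , - 3/7,-5/14, 0,1.73,2.84, 3,4, 9 ] 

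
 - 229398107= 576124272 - 805522379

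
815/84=9 +59/84 = 9.70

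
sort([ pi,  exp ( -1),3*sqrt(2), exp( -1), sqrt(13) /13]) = [sqrt( 13)/13, exp(- 1 ), exp( - 1 ) , pi,  3*sqrt( 2)] 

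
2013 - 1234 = 779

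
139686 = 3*46562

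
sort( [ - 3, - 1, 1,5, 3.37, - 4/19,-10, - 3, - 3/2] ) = [ - 10, - 3, - 3 ,  -  3/2, - 1, - 4/19, 1,3.37, 5] 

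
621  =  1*621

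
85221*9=766989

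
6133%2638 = 857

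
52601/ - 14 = - 3758 +11/14 = -  3757.21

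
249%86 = 77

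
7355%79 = 8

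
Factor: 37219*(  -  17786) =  - 661977134 = -2^1*7^1*13^1*409^1*8893^1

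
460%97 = 72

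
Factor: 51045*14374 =733720830 = 2^1*3^1*5^1*41^1*83^1*7187^1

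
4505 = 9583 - 5078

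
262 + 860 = 1122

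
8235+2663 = 10898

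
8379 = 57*147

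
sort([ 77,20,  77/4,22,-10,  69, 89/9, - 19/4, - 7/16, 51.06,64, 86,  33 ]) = [ - 10,  -  19/4 ,  -  7/16, 89/9, 77/4, 20, 22, 33, 51.06, 64, 69, 77, 86 ]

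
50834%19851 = 11132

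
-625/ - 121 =5 + 20/121=5.17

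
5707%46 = 3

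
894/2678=447/1339  =  0.33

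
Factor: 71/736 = 2^(  -  5)*23^ (  -  1)*71^1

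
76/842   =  38/421 =0.09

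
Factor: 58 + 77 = 3^3*5^1   =  135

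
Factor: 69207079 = 29^1*  227^1*10513^1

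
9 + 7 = 16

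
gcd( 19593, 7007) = 7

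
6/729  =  2/243=0.01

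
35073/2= 17536 + 1/2 = 17536.50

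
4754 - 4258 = 496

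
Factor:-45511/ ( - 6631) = 19^(-1)*71^1*349^( - 1 )*641^1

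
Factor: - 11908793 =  - 13^1* 916061^1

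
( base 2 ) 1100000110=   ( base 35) M4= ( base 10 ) 774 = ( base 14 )3d4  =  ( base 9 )1050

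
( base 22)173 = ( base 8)1201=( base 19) 1ee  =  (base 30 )LB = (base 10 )641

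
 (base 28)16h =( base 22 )201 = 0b1111001001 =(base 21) 243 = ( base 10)969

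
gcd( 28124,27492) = 316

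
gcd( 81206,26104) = 2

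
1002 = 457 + 545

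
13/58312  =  13/58312 = 0.00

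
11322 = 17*666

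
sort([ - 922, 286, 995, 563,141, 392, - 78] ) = [ - 922,-78,141 , 286,392,563,995]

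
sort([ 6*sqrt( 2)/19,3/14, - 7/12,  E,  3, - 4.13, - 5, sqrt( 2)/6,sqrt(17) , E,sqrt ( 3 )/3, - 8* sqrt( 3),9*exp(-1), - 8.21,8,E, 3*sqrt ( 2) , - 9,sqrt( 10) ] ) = [- 8*sqrt(3), - 9,  -  8.21, - 5, - 4.13 , - 7/12,3/14,sqrt(2 )/6, 6 * sqrt( 2 )/19,sqrt( 3)/3,E, E , E,  3,sqrt(10) , 9 * exp( -1),sqrt(17), 3*sqrt(  2), 8 ] 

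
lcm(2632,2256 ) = 15792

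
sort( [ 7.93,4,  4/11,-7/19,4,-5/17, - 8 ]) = [-8,-7/19, - 5/17,4/11,4,4,7.93] 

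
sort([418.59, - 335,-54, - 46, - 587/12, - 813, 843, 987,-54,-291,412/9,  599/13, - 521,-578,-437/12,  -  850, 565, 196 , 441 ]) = [ -850, - 813, - 578, - 521, - 335,-291, -54, - 54,  -  587/12, - 46,  -  437/12, 412/9, 599/13,196,418.59, 441, 565,843, 987]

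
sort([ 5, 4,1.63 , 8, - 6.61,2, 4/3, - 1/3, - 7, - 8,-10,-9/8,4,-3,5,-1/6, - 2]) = [ - 10,-8,-7, - 6.61,- 3,-2, - 9/8, - 1/3,-1/6,4/3,1.63,2,4 , 4,5 , 5, 8 ]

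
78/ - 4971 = - 26/1657 = -0.02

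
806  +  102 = 908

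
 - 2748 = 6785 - 9533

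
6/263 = 6/263 = 0.02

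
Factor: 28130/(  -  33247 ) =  - 2^1*5^1*29^1 * 97^1*33247^(-1) 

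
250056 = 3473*72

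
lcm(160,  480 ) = 480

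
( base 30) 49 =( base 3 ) 11210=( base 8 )201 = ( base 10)129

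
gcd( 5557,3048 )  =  1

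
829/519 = 1+310/519  =  1.60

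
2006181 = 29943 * 67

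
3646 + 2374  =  6020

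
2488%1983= 505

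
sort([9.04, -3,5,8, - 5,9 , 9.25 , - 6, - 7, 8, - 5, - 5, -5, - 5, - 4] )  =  [-7, - 6,  -  5, - 5, - 5, - 5, - 5,-4,-3,5,8,8, 9, 9.04,9.25]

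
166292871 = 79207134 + 87085737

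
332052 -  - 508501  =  840553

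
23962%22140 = 1822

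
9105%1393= 747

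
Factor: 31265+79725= 2^1*5^1*11^1 * 1009^1 = 110990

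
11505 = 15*767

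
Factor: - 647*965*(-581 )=5^1*7^1*83^1*193^1 * 647^1 = 362750255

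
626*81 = 50706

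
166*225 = 37350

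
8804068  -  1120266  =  7683802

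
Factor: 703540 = 2^2*5^1 * 29^1*1213^1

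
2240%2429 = 2240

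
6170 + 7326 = 13496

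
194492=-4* ( - 48623 ) 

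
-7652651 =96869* (-79)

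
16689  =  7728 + 8961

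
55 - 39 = 16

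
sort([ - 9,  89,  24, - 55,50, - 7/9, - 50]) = [-55, - 50,-9, - 7/9,24,50,89] 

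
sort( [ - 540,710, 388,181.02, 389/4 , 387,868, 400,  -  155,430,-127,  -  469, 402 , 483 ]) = [  -  540, - 469,- 155, - 127, 389/4,181.02, 387,  388, 400,402, 430, 483, 710, 868] 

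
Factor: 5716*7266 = 2^3*3^1*7^1*173^1*1429^1 =41532456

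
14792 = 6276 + 8516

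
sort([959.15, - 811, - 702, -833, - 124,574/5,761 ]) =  [ - 833 , - 811,-702, - 124,574/5,761, 959.15]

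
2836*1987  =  5635132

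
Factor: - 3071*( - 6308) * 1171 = 22684457428  =  2^2*19^1*37^1*83^2 * 1171^1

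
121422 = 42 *2891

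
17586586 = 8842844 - - 8743742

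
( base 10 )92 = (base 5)332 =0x5C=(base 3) 10102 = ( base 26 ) 3E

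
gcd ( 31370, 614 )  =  2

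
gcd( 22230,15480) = 90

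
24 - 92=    - 68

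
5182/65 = 79 + 47/65 = 79.72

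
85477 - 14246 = 71231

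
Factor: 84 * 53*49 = 218148 = 2^2*3^1*7^3*53^1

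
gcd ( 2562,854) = 854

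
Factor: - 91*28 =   -  2^2*7^2*13^1 = - 2548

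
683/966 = 683/966 =0.71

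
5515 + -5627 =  - 112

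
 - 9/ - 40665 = 3/13555 = 0.00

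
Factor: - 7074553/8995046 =  -  2^(-1)*29^( - 1)*1097^1*6449^1 * 155087^(-1) 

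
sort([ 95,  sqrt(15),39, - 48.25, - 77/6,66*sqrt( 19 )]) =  [ - 48.25,-77/6,sqrt(15),39, 95,66*sqrt(19 ) ]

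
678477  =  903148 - 224671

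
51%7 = 2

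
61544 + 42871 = 104415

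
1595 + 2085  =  3680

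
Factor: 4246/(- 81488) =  - 193/3704 =- 2^(-3)*193^1 * 463^( - 1) 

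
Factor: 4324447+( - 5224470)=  - 31^1*29033^1 = - 900023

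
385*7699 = 2964115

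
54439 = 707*77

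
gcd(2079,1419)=33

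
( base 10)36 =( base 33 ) 13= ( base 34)12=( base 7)51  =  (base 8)44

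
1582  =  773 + 809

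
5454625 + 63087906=68542531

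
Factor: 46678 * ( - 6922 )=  - 323105116 = - 2^2*3461^1*23339^1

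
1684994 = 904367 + 780627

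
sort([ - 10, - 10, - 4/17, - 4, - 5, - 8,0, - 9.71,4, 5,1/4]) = [ - 10, - 10, - 9.71, - 8,- 5, - 4, - 4/17, 0,1/4,4,5]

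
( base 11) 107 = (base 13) 9b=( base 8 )200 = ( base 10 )128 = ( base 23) 5d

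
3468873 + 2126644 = 5595517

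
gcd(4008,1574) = 2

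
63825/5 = 12765 = 12765.00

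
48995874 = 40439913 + 8555961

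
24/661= 24/661 = 0.04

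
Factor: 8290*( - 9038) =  - 2^2*5^1* 829^1*4519^1= -  74925020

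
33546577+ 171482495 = 205029072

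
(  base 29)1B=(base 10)40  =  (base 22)1I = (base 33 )17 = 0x28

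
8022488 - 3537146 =4485342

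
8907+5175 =14082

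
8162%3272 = 1618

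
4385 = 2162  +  2223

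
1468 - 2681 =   -  1213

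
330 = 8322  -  7992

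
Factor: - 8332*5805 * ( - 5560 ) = 268921965600 = 2^5*3^3*5^2*43^1*139^1 * 2083^1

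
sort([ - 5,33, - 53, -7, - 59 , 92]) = [ - 59, -53 ,-7, -5,33,92]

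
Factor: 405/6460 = 2^ ( - 2 )*3^4*17^( - 1) * 19^ ( - 1 )  =  81/1292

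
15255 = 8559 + 6696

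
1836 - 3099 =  - 1263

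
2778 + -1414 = 1364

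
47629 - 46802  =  827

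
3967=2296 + 1671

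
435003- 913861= - 478858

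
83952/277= 303  +  21/277 = 303.08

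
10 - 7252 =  - 7242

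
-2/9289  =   - 1 + 9287/9289 = - 0.00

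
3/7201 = 3/7201 = 0.00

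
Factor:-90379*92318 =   -  2^1*31^1 * 1489^1*90379^1 = -8343608522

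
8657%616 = 33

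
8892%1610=842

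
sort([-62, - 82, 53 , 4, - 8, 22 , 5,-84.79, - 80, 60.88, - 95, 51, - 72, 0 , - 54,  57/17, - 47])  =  [ - 95, - 84.79,-82,-80,  -  72, - 62, - 54,-47 , - 8,0,57/17,4 , 5,22,51, 53,60.88]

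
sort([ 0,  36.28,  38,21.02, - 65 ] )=[ - 65,0,21.02,36.28, 38 ]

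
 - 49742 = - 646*77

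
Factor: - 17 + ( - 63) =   -  80 = -2^4*5^1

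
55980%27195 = 1590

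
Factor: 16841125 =5^3*7^1*19^1*1013^1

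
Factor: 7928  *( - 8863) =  - 2^3*991^1*8863^1 = - 70265864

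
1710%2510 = 1710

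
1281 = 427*3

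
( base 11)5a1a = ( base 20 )je6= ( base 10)7886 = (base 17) 1a4f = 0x1ece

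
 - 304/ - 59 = 304/59 = 5.15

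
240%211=29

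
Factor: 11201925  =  3^1 * 5^2*7^1 * 19^1*1123^1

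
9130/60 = 913/6 = 152.17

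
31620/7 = 31620/7 = 4517.14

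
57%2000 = 57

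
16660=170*98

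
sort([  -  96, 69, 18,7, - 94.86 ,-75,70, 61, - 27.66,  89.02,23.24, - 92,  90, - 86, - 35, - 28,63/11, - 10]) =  [ - 96, - 94.86, - 92, - 86, - 75, - 35, - 28, - 27.66,-10, 63/11, 7, 18,23.24,61,69,70, 89.02, 90]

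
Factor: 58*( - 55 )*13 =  - 2^1 * 5^1*11^1*13^1*29^1 = - 41470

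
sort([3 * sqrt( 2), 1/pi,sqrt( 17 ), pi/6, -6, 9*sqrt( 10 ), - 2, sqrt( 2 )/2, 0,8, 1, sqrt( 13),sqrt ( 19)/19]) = [ - 6, - 2,0,  sqrt( 19 ) /19, 1/pi,pi/6, sqrt( 2)/2, 1, sqrt( 13 ),sqrt( 17), 3*sqrt(2 ), 8, 9*sqrt( 10 )] 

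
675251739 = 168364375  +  506887364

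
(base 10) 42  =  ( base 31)1b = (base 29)1d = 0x2a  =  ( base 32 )1A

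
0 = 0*744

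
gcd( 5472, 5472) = 5472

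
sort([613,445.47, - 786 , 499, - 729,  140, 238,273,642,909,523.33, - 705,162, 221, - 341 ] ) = [- 786,- 729, - 705, - 341,140,162,221, 238,273,445.47,499,523.33,613, 642, 909 ] 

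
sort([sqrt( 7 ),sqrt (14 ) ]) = [sqrt(7),sqrt( 14)] 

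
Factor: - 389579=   -389579^1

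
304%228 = 76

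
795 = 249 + 546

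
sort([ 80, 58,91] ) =[58 , 80 , 91 ] 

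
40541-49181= -8640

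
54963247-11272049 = 43691198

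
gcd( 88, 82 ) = 2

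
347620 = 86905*4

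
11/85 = 11/85 =0.13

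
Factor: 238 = 2^1*7^1*17^1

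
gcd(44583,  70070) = 77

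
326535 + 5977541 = 6304076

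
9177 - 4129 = 5048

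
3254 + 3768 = 7022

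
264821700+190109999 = 454931699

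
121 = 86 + 35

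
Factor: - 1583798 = -2^1*791899^1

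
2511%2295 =216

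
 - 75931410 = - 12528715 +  - 63402695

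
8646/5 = 1729 + 1/5 = 1729.20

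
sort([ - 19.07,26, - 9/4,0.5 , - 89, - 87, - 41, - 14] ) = [ - 89, - 87, - 41, -19.07, - 14, - 9/4,  0.5, 26]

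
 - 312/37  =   - 312/37= - 8.43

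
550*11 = 6050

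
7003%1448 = 1211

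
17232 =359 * 48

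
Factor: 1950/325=6 = 2^1*3^1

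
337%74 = 41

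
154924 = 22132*7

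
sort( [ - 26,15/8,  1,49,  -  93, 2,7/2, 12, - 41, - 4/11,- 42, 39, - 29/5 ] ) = [ - 93,-42, - 41 , - 26,  -  29/5, - 4/11, 1, 15/8, 2, 7/2,  12, 39, 49 ] 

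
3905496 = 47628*82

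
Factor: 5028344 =2^3*283^1*2221^1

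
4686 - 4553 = 133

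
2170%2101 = 69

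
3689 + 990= 4679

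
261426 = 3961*66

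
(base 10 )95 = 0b1011111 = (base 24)3n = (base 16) 5F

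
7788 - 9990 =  - 2202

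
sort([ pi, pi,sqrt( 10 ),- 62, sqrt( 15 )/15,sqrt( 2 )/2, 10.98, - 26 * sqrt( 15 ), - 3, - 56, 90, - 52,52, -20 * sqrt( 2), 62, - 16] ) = [ - 26*sqrt( 15 ), - 62, - 56, - 52,-20*sqrt( 2), - 16, - 3, sqrt( 15)/15, sqrt(2) /2,pi, pi,  sqrt( 10),10.98,52, 62,90 ]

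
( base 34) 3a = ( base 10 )112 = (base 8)160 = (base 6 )304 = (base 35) 37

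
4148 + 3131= 7279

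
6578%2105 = 263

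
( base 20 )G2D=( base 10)6453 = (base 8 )14465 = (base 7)24546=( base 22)d77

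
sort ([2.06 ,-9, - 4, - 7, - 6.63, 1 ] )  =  [ - 9, - 7,-6.63, - 4,1, 2.06 ] 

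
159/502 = 159/502  =  0.32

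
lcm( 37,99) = 3663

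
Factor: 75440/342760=2^1*11^( - 1)*19^( - 1)*23^1  =  46/209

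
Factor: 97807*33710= 2^1*5^1*47^1 *2081^1 * 3371^1= 3297073970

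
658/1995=94/285 = 0.33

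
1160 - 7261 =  - 6101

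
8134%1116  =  322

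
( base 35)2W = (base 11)93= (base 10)102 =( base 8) 146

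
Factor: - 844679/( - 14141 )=11^1 * 17^1*79^( - 1 )*179^( - 1 ) *4517^1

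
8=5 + 3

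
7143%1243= 928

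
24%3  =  0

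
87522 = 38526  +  48996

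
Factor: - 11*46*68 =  - 34408 =- 2^3*11^1*17^1*23^1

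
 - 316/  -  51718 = 158/25859 = 0.01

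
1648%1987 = 1648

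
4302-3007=1295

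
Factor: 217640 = 2^3 * 5^1*5441^1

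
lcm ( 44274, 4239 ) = 398466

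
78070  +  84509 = 162579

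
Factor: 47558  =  2^1*7^1*43^1 * 79^1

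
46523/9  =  46523/9 =5169.22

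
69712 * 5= 348560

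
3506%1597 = 312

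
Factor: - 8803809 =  - 3^4*7^1*15527^1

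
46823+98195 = 145018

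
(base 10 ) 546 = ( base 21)150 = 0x222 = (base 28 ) je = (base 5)4141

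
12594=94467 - 81873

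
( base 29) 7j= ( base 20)B2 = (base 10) 222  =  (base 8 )336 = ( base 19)bd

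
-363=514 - 877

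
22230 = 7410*3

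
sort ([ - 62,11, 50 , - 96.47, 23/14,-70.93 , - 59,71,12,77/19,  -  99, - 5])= [ - 99, - 96.47,-70.93,-62, - 59, - 5,  23/14,77/19 , 11,  12, 50,  71 ]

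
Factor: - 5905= -5^1 * 1181^1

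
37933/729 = 37933/729 = 52.03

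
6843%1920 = 1083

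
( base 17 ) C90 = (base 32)3H5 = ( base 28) 4h9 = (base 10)3621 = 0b111000100101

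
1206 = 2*603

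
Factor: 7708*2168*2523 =42161711712 = 2^5*3^1 * 29^2*41^1*47^1*271^1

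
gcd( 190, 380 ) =190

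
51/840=17/280 =0.06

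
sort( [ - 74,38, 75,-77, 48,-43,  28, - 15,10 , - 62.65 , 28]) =[ - 77, - 74, - 62.65,- 43, - 15, 10, 28, 28, 38, 48, 75] 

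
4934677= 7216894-2282217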